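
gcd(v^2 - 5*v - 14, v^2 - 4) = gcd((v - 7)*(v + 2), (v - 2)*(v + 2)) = v + 2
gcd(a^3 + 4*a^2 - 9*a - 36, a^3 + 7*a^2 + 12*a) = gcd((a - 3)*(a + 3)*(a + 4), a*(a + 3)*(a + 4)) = a^2 + 7*a + 12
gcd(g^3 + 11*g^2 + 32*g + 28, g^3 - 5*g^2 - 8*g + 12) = g + 2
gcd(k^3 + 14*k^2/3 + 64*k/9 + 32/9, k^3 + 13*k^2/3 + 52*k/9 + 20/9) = k + 2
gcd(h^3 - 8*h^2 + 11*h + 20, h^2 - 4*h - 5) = h^2 - 4*h - 5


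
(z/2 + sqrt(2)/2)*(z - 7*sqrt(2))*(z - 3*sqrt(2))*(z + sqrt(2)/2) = z^4/2 - 17*sqrt(2)*z^3/4 + 13*z^2/2 + 53*sqrt(2)*z/2 + 21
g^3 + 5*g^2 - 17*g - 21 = (g - 3)*(g + 1)*(g + 7)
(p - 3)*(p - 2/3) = p^2 - 11*p/3 + 2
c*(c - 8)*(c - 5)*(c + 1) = c^4 - 12*c^3 + 27*c^2 + 40*c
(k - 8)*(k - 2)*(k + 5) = k^3 - 5*k^2 - 34*k + 80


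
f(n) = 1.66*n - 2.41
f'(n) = 1.66000000000000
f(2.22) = 1.28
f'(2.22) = 1.66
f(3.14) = 2.80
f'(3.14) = 1.66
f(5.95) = 7.47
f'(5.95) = 1.66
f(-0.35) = -2.99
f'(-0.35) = 1.66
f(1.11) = -0.57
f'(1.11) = 1.66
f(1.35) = -0.17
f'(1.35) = 1.66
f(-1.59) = -5.05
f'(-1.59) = 1.66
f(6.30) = 8.05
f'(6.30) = 1.66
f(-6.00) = -12.37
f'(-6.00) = 1.66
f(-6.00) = -12.37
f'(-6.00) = 1.66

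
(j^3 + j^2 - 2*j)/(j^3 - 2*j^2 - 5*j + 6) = j/(j - 3)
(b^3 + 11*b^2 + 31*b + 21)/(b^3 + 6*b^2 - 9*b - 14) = (b + 3)/(b - 2)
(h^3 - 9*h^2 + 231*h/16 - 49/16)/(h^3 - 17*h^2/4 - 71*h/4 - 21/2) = (16*h^2 - 32*h + 7)/(4*(4*h^2 + 11*h + 6))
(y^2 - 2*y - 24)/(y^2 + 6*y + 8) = (y - 6)/(y + 2)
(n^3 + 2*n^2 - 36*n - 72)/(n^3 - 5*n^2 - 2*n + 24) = (n^2 - 36)/(n^2 - 7*n + 12)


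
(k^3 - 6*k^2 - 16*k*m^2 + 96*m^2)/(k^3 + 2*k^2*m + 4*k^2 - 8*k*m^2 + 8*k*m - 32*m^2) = (k^2 - 4*k*m - 6*k + 24*m)/(k^2 - 2*k*m + 4*k - 8*m)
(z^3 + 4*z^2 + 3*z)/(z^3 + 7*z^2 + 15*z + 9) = z/(z + 3)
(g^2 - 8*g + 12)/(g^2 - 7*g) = (g^2 - 8*g + 12)/(g*(g - 7))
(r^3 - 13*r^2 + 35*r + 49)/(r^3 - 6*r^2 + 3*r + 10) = (r^2 - 14*r + 49)/(r^2 - 7*r + 10)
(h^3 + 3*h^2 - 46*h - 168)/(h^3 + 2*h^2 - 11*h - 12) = (h^2 - h - 42)/(h^2 - 2*h - 3)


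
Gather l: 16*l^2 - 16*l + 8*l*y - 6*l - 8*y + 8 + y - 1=16*l^2 + l*(8*y - 22) - 7*y + 7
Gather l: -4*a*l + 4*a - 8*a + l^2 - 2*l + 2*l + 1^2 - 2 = -4*a*l - 4*a + l^2 - 1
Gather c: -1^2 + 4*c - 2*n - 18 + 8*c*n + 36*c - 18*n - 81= c*(8*n + 40) - 20*n - 100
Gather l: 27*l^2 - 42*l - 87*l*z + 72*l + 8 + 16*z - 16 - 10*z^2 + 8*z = 27*l^2 + l*(30 - 87*z) - 10*z^2 + 24*z - 8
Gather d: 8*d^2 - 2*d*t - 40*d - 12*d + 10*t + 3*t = 8*d^2 + d*(-2*t - 52) + 13*t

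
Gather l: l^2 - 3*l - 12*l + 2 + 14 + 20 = l^2 - 15*l + 36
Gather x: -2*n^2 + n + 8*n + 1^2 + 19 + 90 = -2*n^2 + 9*n + 110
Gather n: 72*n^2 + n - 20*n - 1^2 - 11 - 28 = 72*n^2 - 19*n - 40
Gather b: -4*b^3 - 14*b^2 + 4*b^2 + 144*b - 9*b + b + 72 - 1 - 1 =-4*b^3 - 10*b^2 + 136*b + 70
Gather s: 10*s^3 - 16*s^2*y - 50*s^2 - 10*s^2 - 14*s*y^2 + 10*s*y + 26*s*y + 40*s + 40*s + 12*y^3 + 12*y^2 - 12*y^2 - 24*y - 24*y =10*s^3 + s^2*(-16*y - 60) + s*(-14*y^2 + 36*y + 80) + 12*y^3 - 48*y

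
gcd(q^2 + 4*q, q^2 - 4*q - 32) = q + 4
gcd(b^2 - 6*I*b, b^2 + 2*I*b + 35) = 1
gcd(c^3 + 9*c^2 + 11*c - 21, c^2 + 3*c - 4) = c - 1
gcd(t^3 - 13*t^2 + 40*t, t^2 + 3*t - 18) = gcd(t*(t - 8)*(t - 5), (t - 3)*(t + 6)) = 1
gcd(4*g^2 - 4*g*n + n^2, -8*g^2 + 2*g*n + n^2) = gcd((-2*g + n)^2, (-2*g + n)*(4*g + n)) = 2*g - n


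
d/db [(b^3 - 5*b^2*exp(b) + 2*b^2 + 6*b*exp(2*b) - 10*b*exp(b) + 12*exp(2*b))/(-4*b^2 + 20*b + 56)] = (5*b^2*exp(b) - b^2 - 12*b*exp(2*b) - 35*b*exp(b) + 14*b + 90*exp(2*b) - 35*exp(b))/(4*(b^2 - 14*b + 49))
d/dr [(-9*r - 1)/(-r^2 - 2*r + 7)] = (9*r^2 + 18*r - 2*(r + 1)*(9*r + 1) - 63)/(r^2 + 2*r - 7)^2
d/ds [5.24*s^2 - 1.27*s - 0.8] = 10.48*s - 1.27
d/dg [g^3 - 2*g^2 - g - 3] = 3*g^2 - 4*g - 1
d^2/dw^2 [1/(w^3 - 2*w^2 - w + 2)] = 2*((2 - 3*w)*(w^3 - 2*w^2 - w + 2) + (-3*w^2 + 4*w + 1)^2)/(w^3 - 2*w^2 - w + 2)^3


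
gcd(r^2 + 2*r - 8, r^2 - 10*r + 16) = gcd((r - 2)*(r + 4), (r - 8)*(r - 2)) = r - 2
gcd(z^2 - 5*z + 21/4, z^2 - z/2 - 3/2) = z - 3/2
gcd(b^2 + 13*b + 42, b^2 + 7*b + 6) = b + 6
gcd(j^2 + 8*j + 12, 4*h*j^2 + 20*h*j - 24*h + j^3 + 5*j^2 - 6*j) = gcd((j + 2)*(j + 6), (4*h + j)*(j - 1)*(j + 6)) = j + 6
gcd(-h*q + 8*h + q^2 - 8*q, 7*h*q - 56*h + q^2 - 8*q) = q - 8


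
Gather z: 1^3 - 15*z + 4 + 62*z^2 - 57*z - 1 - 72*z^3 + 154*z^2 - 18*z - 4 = -72*z^3 + 216*z^2 - 90*z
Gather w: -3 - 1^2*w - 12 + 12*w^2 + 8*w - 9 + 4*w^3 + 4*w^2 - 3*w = 4*w^3 + 16*w^2 + 4*w - 24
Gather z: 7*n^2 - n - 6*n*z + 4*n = 7*n^2 - 6*n*z + 3*n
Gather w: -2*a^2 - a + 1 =-2*a^2 - a + 1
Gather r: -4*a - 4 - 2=-4*a - 6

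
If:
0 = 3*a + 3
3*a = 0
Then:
No Solution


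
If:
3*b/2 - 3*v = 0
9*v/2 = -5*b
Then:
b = 0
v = 0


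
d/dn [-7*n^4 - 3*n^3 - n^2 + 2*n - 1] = -28*n^3 - 9*n^2 - 2*n + 2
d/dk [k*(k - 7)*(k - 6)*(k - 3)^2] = 5*k^4 - 76*k^3 + 387*k^2 - 738*k + 378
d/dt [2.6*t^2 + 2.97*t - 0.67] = 5.2*t + 2.97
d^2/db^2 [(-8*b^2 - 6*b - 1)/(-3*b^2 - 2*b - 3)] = 2*(6*b^3 - 189*b^2 - 144*b + 31)/(27*b^6 + 54*b^5 + 117*b^4 + 116*b^3 + 117*b^2 + 54*b + 27)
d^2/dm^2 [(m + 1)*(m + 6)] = 2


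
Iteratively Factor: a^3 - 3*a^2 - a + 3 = (a - 3)*(a^2 - 1) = (a - 3)*(a + 1)*(a - 1)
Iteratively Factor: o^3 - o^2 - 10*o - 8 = (o + 1)*(o^2 - 2*o - 8) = (o - 4)*(o + 1)*(o + 2)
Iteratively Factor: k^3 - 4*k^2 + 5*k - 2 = (k - 1)*(k^2 - 3*k + 2) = (k - 1)^2*(k - 2)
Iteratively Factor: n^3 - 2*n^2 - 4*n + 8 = (n - 2)*(n^2 - 4) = (n - 2)*(n + 2)*(n - 2)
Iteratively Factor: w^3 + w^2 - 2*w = (w)*(w^2 + w - 2) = w*(w + 2)*(w - 1)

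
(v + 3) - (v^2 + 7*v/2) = -v^2 - 5*v/2 + 3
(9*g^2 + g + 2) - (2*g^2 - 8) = 7*g^2 + g + 10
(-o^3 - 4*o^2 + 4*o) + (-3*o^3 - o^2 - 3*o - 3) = -4*o^3 - 5*o^2 + o - 3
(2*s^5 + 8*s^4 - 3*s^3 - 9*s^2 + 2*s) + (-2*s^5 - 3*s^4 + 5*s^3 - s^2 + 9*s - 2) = 5*s^4 + 2*s^3 - 10*s^2 + 11*s - 2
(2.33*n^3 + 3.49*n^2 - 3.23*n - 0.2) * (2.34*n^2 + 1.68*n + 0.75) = 5.4522*n^5 + 12.081*n^4 + 0.0525000000000011*n^3 - 3.2769*n^2 - 2.7585*n - 0.15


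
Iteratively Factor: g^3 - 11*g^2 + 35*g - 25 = (g - 1)*(g^2 - 10*g + 25) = (g - 5)*(g - 1)*(g - 5)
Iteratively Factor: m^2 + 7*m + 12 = (m + 4)*(m + 3)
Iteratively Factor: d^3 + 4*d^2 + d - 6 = (d - 1)*(d^2 + 5*d + 6) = (d - 1)*(d + 3)*(d + 2)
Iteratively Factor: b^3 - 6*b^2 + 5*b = (b - 5)*(b^2 - b) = (b - 5)*(b - 1)*(b)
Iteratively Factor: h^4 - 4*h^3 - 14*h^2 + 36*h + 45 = (h - 3)*(h^3 - h^2 - 17*h - 15) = (h - 3)*(h + 3)*(h^2 - 4*h - 5) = (h - 5)*(h - 3)*(h + 3)*(h + 1)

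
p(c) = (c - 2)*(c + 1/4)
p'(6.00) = 10.25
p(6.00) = 25.00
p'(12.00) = 22.25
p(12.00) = 122.50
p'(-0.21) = -2.17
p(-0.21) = -0.09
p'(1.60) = 1.45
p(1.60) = -0.74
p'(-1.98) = -5.71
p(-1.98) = 6.89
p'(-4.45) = -10.65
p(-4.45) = 27.09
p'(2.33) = 2.91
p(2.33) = 0.85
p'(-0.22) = -2.19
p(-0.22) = -0.07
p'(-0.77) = -3.29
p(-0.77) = 1.44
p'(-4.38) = -10.51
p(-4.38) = 26.35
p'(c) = 2*c - 7/4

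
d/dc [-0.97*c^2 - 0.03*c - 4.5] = -1.94*c - 0.03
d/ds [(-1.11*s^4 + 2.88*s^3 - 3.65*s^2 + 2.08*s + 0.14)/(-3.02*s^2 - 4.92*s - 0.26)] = (6.7044*s^5 + 7.686*s^4 - 27.1848*s^3 + 21.9932*s^2 + 2.7436*s + 0.148)/(9.1204*s^4 + 29.7168*s^3 + 25.7768*s^2 + 2.5584*s + 0.0676)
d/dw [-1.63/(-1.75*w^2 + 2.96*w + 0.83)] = (4.8248 - 5.705*w)/(-1.75*w^2 + 2.96*w + 0.83)^2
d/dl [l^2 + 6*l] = 2*l + 6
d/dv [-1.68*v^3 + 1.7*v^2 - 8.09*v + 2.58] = -5.04*v^2 + 3.4*v - 8.09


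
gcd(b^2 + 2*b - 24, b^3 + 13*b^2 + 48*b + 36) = b + 6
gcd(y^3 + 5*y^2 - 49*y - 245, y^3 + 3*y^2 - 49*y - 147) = y^2 - 49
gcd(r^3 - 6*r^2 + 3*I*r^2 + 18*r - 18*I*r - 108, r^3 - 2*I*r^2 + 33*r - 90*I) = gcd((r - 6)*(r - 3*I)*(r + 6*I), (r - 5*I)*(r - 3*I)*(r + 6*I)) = r^2 + 3*I*r + 18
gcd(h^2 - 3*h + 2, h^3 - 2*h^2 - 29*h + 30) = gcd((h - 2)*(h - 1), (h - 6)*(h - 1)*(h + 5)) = h - 1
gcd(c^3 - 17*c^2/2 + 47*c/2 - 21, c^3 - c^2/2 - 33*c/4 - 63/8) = c - 7/2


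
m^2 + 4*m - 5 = (m - 1)*(m + 5)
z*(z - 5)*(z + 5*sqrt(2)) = z^3 - 5*z^2 + 5*sqrt(2)*z^2 - 25*sqrt(2)*z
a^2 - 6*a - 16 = (a - 8)*(a + 2)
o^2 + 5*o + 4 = (o + 1)*(o + 4)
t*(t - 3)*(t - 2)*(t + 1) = t^4 - 4*t^3 + t^2 + 6*t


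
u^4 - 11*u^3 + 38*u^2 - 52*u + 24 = (u - 6)*(u - 2)^2*(u - 1)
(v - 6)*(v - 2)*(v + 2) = v^3 - 6*v^2 - 4*v + 24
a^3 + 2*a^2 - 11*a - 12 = (a - 3)*(a + 1)*(a + 4)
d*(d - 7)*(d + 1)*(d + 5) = d^4 - d^3 - 37*d^2 - 35*d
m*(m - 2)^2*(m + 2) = m^4 - 2*m^3 - 4*m^2 + 8*m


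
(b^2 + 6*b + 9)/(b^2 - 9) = (b + 3)/(b - 3)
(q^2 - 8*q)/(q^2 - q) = (q - 8)/(q - 1)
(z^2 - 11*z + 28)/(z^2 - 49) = (z - 4)/(z + 7)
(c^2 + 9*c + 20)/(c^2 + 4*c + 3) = (c^2 + 9*c + 20)/(c^2 + 4*c + 3)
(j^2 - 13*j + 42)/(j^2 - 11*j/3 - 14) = 3*(j - 7)/(3*j + 7)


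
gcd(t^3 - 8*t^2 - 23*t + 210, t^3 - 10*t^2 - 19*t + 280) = t^2 - 2*t - 35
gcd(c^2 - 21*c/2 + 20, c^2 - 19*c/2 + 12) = c - 8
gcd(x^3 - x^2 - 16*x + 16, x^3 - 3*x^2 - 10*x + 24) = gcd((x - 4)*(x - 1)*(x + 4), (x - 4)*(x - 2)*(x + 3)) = x - 4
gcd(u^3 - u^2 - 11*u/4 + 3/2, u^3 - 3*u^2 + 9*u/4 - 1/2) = u^2 - 5*u/2 + 1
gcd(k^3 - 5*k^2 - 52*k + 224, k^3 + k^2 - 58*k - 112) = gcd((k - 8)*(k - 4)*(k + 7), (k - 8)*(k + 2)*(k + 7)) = k^2 - k - 56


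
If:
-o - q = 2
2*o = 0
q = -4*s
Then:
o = 0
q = -2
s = 1/2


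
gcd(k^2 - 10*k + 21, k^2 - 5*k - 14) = k - 7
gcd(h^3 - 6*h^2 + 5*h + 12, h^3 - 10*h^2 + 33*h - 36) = h^2 - 7*h + 12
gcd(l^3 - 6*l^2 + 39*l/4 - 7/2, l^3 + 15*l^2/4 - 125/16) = 1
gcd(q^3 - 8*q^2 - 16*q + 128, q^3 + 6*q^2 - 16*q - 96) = q^2 - 16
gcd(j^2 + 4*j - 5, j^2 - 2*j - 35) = j + 5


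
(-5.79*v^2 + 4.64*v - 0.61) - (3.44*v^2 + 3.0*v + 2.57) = -9.23*v^2 + 1.64*v - 3.18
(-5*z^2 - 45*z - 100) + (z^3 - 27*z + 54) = z^3 - 5*z^2 - 72*z - 46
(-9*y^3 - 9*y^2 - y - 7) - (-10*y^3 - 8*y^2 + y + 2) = y^3 - y^2 - 2*y - 9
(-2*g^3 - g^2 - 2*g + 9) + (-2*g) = -2*g^3 - g^2 - 4*g + 9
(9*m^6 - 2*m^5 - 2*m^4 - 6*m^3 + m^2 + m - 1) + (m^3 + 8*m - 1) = 9*m^6 - 2*m^5 - 2*m^4 - 5*m^3 + m^2 + 9*m - 2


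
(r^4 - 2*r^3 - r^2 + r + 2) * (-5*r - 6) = -5*r^5 + 4*r^4 + 17*r^3 + r^2 - 16*r - 12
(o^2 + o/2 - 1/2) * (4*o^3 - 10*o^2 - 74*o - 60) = 4*o^5 - 8*o^4 - 81*o^3 - 92*o^2 + 7*o + 30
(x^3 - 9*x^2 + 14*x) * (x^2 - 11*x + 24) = x^5 - 20*x^4 + 137*x^3 - 370*x^2 + 336*x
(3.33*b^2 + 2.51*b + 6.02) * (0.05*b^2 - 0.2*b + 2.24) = 0.1665*b^4 - 0.5405*b^3 + 7.2582*b^2 + 4.4184*b + 13.4848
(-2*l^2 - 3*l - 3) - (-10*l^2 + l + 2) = 8*l^2 - 4*l - 5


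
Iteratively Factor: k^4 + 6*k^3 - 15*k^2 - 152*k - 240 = (k + 4)*(k^3 + 2*k^2 - 23*k - 60) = (k - 5)*(k + 4)*(k^2 + 7*k + 12) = (k - 5)*(k + 4)^2*(k + 3)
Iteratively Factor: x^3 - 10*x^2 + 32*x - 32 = (x - 2)*(x^2 - 8*x + 16) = (x - 4)*(x - 2)*(x - 4)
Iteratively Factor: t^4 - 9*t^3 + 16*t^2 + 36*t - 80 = (t + 2)*(t^3 - 11*t^2 + 38*t - 40) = (t - 4)*(t + 2)*(t^2 - 7*t + 10) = (t - 4)*(t - 2)*(t + 2)*(t - 5)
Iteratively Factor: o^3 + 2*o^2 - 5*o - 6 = (o + 3)*(o^2 - o - 2) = (o + 1)*(o + 3)*(o - 2)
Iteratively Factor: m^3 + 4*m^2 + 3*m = (m + 3)*(m^2 + m) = m*(m + 3)*(m + 1)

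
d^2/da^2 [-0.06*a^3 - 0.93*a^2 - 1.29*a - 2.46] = -0.36*a - 1.86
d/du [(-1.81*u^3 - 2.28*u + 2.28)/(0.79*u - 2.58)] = (-2.8598*u^3 + 14.0094*u^2 + 4.0812)/(0.6241*u^2 - 4.0764*u + 6.6564)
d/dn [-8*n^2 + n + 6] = 1 - 16*n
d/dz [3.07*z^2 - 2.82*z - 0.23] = 6.14*z - 2.82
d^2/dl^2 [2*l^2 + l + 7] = 4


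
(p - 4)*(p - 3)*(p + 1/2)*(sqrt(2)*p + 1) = sqrt(2)*p^4 - 13*sqrt(2)*p^3/2 + p^3 - 13*p^2/2 + 17*sqrt(2)*p^2/2 + 6*sqrt(2)*p + 17*p/2 + 6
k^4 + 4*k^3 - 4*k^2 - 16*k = k*(k - 2)*(k + 2)*(k + 4)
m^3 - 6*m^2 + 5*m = m*(m - 5)*(m - 1)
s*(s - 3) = s^2 - 3*s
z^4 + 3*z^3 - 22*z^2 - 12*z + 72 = (z - 3)*(z - 2)*(z + 2)*(z + 6)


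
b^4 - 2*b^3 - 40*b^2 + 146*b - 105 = (b - 5)*(b - 3)*(b - 1)*(b + 7)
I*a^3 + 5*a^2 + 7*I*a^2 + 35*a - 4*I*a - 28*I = (a + 7)*(a - 4*I)*(I*a + 1)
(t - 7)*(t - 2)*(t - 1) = t^3 - 10*t^2 + 23*t - 14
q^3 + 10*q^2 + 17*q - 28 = (q - 1)*(q + 4)*(q + 7)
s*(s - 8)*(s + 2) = s^3 - 6*s^2 - 16*s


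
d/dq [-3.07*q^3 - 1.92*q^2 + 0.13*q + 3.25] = -9.21*q^2 - 3.84*q + 0.13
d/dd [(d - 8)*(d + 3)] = 2*d - 5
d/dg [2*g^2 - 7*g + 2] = 4*g - 7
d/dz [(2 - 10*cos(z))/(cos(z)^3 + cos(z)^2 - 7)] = -2*(11*cos(z)/2 + cos(2*z) + 5*cos(3*z)/2 + 36)*sin(z)/(cos(z)^3 + cos(z)^2 - 7)^2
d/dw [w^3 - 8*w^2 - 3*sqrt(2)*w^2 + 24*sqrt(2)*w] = 3*w^2 - 16*w - 6*sqrt(2)*w + 24*sqrt(2)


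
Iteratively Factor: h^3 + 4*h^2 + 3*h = (h)*(h^2 + 4*h + 3) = h*(h + 3)*(h + 1)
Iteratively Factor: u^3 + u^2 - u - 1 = (u + 1)*(u^2 - 1) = (u - 1)*(u + 1)*(u + 1)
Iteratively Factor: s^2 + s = (s + 1)*(s)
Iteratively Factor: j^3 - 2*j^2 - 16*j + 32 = (j + 4)*(j^2 - 6*j + 8) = (j - 2)*(j + 4)*(j - 4)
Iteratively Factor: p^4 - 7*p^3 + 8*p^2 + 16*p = (p - 4)*(p^3 - 3*p^2 - 4*p) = p*(p - 4)*(p^2 - 3*p - 4) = p*(p - 4)^2*(p + 1)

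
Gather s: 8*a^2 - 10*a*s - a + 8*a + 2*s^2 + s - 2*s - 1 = 8*a^2 + 7*a + 2*s^2 + s*(-10*a - 1) - 1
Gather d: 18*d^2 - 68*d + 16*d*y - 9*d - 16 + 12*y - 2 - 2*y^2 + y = 18*d^2 + d*(16*y - 77) - 2*y^2 + 13*y - 18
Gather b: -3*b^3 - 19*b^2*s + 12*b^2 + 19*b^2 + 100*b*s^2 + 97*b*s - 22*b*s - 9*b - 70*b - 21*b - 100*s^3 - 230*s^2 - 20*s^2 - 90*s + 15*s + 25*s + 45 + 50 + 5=-3*b^3 + b^2*(31 - 19*s) + b*(100*s^2 + 75*s - 100) - 100*s^3 - 250*s^2 - 50*s + 100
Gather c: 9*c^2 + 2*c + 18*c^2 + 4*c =27*c^2 + 6*c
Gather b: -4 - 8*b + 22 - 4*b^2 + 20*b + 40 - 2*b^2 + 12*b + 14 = -6*b^2 + 24*b + 72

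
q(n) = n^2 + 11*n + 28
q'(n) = 2*n + 11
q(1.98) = 53.70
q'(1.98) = 14.96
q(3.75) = 83.31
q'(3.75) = 18.50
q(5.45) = 117.65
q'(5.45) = 21.90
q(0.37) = 32.21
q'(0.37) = 11.74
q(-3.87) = 0.41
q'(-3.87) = 3.26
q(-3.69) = 1.03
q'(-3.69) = 3.62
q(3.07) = 71.19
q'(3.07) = 17.14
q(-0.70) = 20.79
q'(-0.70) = 9.60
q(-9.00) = 10.00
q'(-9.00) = -7.00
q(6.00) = 130.00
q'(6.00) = 23.00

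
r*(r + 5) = r^2 + 5*r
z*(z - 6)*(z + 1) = z^3 - 5*z^2 - 6*z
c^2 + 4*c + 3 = (c + 1)*(c + 3)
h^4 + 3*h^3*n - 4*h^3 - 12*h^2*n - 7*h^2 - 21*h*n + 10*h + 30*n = (h - 5)*(h - 1)*(h + 2)*(h + 3*n)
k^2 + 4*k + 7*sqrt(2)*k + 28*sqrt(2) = (k + 4)*(k + 7*sqrt(2))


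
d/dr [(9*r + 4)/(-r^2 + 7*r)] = (9*r^2 + 8*r - 28)/(r^2*(r^2 - 14*r + 49))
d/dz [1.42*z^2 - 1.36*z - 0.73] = 2.84*z - 1.36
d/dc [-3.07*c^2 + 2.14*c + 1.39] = 2.14 - 6.14*c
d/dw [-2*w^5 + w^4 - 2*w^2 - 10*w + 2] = -10*w^4 + 4*w^3 - 4*w - 10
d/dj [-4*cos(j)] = 4*sin(j)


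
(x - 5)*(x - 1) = x^2 - 6*x + 5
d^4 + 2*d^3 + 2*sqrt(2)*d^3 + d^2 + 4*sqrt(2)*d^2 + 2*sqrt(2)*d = d*(d + 1)^2*(d + 2*sqrt(2))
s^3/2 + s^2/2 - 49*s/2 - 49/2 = (s/2 + 1/2)*(s - 7)*(s + 7)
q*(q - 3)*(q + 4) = q^3 + q^2 - 12*q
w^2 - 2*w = w*(w - 2)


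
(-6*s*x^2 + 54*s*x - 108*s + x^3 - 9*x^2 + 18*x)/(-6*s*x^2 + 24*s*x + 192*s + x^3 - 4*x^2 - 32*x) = (x^2 - 9*x + 18)/(x^2 - 4*x - 32)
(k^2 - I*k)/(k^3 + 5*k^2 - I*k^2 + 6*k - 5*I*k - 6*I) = k/(k^2 + 5*k + 6)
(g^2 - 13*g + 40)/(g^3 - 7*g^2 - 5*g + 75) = (g - 8)/(g^2 - 2*g - 15)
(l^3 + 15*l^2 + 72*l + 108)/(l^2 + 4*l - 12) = (l^2 + 9*l + 18)/(l - 2)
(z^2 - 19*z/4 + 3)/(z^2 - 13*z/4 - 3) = (4*z - 3)/(4*z + 3)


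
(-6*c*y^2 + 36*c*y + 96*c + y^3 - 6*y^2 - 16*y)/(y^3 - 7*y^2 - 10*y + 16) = (-6*c + y)/(y - 1)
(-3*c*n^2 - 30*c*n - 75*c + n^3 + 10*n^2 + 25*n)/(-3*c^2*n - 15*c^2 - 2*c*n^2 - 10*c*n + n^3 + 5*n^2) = (n + 5)/(c + n)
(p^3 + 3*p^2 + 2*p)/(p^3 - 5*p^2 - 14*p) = (p + 1)/(p - 7)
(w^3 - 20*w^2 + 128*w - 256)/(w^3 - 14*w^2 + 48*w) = (w^2 - 12*w + 32)/(w*(w - 6))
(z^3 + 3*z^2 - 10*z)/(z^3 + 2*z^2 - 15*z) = (z - 2)/(z - 3)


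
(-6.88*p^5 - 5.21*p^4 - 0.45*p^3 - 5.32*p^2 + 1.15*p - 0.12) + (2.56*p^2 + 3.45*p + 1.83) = -6.88*p^5 - 5.21*p^4 - 0.45*p^3 - 2.76*p^2 + 4.6*p + 1.71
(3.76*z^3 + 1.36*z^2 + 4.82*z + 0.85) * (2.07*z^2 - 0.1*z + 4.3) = 7.7832*z^5 + 2.4392*z^4 + 26.0094*z^3 + 7.1255*z^2 + 20.641*z + 3.655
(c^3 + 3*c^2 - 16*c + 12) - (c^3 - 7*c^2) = 10*c^2 - 16*c + 12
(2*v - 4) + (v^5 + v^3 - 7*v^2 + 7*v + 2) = v^5 + v^3 - 7*v^2 + 9*v - 2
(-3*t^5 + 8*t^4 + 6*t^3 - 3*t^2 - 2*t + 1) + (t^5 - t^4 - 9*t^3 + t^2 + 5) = -2*t^5 + 7*t^4 - 3*t^3 - 2*t^2 - 2*t + 6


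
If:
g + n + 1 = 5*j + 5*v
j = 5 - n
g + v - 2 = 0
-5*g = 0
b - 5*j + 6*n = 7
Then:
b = -91/3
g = 0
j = -2/3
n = 17/3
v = 2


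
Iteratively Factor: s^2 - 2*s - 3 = (s - 3)*(s + 1)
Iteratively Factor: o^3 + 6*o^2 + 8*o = (o)*(o^2 + 6*o + 8) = o*(o + 4)*(o + 2)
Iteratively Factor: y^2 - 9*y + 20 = (y - 5)*(y - 4)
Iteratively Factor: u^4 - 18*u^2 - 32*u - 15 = (u + 3)*(u^3 - 3*u^2 - 9*u - 5) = (u - 5)*(u + 3)*(u^2 + 2*u + 1) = (u - 5)*(u + 1)*(u + 3)*(u + 1)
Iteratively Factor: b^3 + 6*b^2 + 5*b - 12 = (b - 1)*(b^2 + 7*b + 12) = (b - 1)*(b + 3)*(b + 4)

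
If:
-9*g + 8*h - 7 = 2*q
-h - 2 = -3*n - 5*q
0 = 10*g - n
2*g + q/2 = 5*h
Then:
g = 367/71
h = -72/71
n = 3670/71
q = -2188/71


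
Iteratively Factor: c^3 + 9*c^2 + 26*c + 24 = (c + 3)*(c^2 + 6*c + 8) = (c + 3)*(c + 4)*(c + 2)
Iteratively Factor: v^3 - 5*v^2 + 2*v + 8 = (v + 1)*(v^2 - 6*v + 8) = (v - 2)*(v + 1)*(v - 4)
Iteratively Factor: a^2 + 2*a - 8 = (a - 2)*(a + 4)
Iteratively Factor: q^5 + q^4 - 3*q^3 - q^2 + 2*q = (q + 1)*(q^4 - 3*q^2 + 2*q) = (q - 1)*(q + 1)*(q^3 + q^2 - 2*q) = (q - 1)*(q + 1)*(q + 2)*(q^2 - q) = (q - 1)^2*(q + 1)*(q + 2)*(q)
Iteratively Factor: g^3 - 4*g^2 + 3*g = (g - 1)*(g^2 - 3*g) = (g - 3)*(g - 1)*(g)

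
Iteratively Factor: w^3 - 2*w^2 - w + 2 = (w - 1)*(w^2 - w - 2) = (w - 1)*(w + 1)*(w - 2)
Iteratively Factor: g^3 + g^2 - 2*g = (g + 2)*(g^2 - g) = g*(g + 2)*(g - 1)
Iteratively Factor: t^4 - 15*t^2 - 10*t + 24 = (t + 3)*(t^3 - 3*t^2 - 6*t + 8) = (t + 2)*(t + 3)*(t^2 - 5*t + 4) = (t - 1)*(t + 2)*(t + 3)*(t - 4)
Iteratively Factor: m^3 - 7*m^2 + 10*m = (m - 5)*(m^2 - 2*m) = m*(m - 5)*(m - 2)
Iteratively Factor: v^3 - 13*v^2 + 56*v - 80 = (v - 4)*(v^2 - 9*v + 20) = (v - 4)^2*(v - 5)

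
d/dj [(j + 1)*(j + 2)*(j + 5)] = 3*j^2 + 16*j + 17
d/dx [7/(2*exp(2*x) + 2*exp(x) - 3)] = (-28*exp(x) - 14)*exp(x)/(2*exp(2*x) + 2*exp(x) - 3)^2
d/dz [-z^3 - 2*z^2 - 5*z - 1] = -3*z^2 - 4*z - 5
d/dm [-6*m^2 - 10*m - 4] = -12*m - 10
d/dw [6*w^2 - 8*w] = 12*w - 8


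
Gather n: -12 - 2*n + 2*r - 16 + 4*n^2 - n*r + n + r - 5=4*n^2 + n*(-r - 1) + 3*r - 33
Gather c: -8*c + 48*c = 40*c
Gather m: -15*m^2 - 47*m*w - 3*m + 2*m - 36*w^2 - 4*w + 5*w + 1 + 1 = -15*m^2 + m*(-47*w - 1) - 36*w^2 + w + 2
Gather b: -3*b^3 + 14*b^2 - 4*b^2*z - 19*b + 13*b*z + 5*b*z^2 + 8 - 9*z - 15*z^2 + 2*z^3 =-3*b^3 + b^2*(14 - 4*z) + b*(5*z^2 + 13*z - 19) + 2*z^3 - 15*z^2 - 9*z + 8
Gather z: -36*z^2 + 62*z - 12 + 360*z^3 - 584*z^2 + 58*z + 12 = 360*z^3 - 620*z^2 + 120*z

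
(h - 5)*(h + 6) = h^2 + h - 30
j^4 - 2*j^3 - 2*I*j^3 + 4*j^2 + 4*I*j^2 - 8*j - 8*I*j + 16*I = (j - 2)*(j - 2*I)^2*(j + 2*I)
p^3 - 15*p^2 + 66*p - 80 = (p - 8)*(p - 5)*(p - 2)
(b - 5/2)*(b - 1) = b^2 - 7*b/2 + 5/2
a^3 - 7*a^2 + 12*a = a*(a - 4)*(a - 3)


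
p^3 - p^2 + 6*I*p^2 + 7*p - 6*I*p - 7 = (p - 1)*(p - I)*(p + 7*I)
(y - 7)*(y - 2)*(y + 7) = y^3 - 2*y^2 - 49*y + 98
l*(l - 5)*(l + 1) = l^3 - 4*l^2 - 5*l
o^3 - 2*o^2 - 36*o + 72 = (o - 6)*(o - 2)*(o + 6)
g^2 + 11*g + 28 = (g + 4)*(g + 7)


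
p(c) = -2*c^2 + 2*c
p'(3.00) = -10.00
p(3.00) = -12.00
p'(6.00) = -22.00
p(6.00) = -60.00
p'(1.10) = -2.40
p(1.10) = -0.22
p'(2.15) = -6.60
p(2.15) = -4.94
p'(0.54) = -0.16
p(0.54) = 0.50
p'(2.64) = -8.56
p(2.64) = -8.66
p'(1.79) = -5.16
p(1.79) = -2.83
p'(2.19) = -6.76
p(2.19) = -5.21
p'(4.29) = -15.16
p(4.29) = -28.23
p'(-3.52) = 16.08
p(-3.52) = -31.82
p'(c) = 2 - 4*c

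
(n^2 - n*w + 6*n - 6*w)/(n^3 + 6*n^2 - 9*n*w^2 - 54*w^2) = (-n + w)/(-n^2 + 9*w^2)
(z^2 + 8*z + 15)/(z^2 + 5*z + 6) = (z + 5)/(z + 2)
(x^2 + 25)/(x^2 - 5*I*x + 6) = (x^2 + 25)/(x^2 - 5*I*x + 6)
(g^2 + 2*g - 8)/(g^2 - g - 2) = (g + 4)/(g + 1)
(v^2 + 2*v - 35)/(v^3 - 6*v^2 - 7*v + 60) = (v + 7)/(v^2 - v - 12)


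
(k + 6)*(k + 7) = k^2 + 13*k + 42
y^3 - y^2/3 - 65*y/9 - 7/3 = (y - 3)*(y + 1/3)*(y + 7/3)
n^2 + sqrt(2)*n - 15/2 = (n - 3*sqrt(2)/2)*(n + 5*sqrt(2)/2)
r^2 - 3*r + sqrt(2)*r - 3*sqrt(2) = (r - 3)*(r + sqrt(2))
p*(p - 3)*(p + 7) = p^3 + 4*p^2 - 21*p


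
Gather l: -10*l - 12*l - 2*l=-24*l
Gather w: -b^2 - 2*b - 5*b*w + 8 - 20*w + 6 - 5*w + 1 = -b^2 - 2*b + w*(-5*b - 25) + 15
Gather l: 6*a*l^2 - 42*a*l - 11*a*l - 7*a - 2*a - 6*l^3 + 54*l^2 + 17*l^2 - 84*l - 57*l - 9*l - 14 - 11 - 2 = -9*a - 6*l^3 + l^2*(6*a + 71) + l*(-53*a - 150) - 27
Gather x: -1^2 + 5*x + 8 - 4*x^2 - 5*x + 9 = 16 - 4*x^2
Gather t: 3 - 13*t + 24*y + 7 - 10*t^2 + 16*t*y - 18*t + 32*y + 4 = -10*t^2 + t*(16*y - 31) + 56*y + 14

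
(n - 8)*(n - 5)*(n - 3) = n^3 - 16*n^2 + 79*n - 120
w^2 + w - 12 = (w - 3)*(w + 4)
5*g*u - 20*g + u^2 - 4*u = (5*g + u)*(u - 4)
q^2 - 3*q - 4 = (q - 4)*(q + 1)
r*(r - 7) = r^2 - 7*r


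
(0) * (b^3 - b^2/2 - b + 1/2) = 0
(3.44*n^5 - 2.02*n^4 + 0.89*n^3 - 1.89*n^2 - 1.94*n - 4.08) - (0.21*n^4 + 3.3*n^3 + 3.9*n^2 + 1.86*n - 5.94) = 3.44*n^5 - 2.23*n^4 - 2.41*n^3 - 5.79*n^2 - 3.8*n + 1.86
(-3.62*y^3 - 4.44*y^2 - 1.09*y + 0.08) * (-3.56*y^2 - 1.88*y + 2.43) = 12.8872*y^5 + 22.612*y^4 + 3.431*y^3 - 9.0248*y^2 - 2.7991*y + 0.1944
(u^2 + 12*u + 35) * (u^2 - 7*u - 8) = u^4 + 5*u^3 - 57*u^2 - 341*u - 280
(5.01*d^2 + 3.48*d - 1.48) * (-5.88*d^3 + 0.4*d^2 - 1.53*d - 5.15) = -29.4588*d^5 - 18.4584*d^4 + 2.4291*d^3 - 31.7179*d^2 - 15.6576*d + 7.622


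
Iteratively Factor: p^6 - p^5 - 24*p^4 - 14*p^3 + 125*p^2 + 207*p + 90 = (p - 3)*(p^5 + 2*p^4 - 18*p^3 - 68*p^2 - 79*p - 30) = (p - 3)*(p + 1)*(p^4 + p^3 - 19*p^2 - 49*p - 30) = (p - 5)*(p - 3)*(p + 1)*(p^3 + 6*p^2 + 11*p + 6) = (p - 5)*(p - 3)*(p + 1)^2*(p^2 + 5*p + 6) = (p - 5)*(p - 3)*(p + 1)^2*(p + 2)*(p + 3)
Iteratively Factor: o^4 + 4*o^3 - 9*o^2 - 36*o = (o - 3)*(o^3 + 7*o^2 + 12*o) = (o - 3)*(o + 4)*(o^2 + 3*o) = o*(o - 3)*(o + 4)*(o + 3)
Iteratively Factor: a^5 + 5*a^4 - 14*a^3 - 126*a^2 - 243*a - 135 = (a + 3)*(a^4 + 2*a^3 - 20*a^2 - 66*a - 45) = (a + 3)^2*(a^3 - a^2 - 17*a - 15) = (a + 1)*(a + 3)^2*(a^2 - 2*a - 15) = (a + 1)*(a + 3)^3*(a - 5)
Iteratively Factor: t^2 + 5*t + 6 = (t + 2)*(t + 3)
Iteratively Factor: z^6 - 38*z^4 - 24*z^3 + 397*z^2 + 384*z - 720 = (z - 4)*(z^5 + 4*z^4 - 22*z^3 - 112*z^2 - 51*z + 180) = (z - 4)*(z + 3)*(z^4 + z^3 - 25*z^2 - 37*z + 60) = (z - 5)*(z - 4)*(z + 3)*(z^3 + 6*z^2 + 5*z - 12) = (z - 5)*(z - 4)*(z - 1)*(z + 3)*(z^2 + 7*z + 12) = (z - 5)*(z - 4)*(z - 1)*(z + 3)*(z + 4)*(z + 3)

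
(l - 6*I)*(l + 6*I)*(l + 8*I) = l^3 + 8*I*l^2 + 36*l + 288*I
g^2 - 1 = (g - 1)*(g + 1)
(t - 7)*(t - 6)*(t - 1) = t^3 - 14*t^2 + 55*t - 42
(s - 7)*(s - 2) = s^2 - 9*s + 14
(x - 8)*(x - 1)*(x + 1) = x^3 - 8*x^2 - x + 8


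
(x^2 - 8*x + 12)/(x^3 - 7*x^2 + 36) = (x - 2)/(x^2 - x - 6)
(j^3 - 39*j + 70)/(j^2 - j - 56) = (j^2 - 7*j + 10)/(j - 8)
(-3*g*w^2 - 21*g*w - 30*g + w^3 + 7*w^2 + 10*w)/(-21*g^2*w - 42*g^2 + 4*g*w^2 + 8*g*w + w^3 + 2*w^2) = (w + 5)/(7*g + w)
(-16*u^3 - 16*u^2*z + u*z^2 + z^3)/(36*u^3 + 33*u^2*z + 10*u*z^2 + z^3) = (-4*u^2 - 3*u*z + z^2)/(9*u^2 + 6*u*z + z^2)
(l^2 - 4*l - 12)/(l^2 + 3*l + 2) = (l - 6)/(l + 1)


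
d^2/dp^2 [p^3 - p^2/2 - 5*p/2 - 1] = 6*p - 1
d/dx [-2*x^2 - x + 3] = -4*x - 1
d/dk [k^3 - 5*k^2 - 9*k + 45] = 3*k^2 - 10*k - 9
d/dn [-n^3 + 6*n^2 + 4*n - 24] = -3*n^2 + 12*n + 4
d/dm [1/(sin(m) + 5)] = -cos(m)/(sin(m) + 5)^2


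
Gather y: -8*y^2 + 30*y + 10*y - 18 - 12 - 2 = -8*y^2 + 40*y - 32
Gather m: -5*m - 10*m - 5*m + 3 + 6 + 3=12 - 20*m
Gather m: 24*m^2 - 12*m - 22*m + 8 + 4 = 24*m^2 - 34*m + 12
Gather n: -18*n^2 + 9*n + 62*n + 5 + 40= -18*n^2 + 71*n + 45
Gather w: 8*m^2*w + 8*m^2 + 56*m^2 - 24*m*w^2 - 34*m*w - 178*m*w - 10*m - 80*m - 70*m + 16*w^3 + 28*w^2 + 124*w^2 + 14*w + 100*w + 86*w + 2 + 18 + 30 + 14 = 64*m^2 - 160*m + 16*w^3 + w^2*(152 - 24*m) + w*(8*m^2 - 212*m + 200) + 64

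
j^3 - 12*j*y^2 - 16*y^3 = (j - 4*y)*(j + 2*y)^2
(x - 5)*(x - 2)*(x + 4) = x^3 - 3*x^2 - 18*x + 40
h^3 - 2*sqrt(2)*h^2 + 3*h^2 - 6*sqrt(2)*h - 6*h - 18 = (h + 3)*(h - 3*sqrt(2))*(h + sqrt(2))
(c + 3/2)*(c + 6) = c^2 + 15*c/2 + 9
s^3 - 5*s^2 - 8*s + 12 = (s - 6)*(s - 1)*(s + 2)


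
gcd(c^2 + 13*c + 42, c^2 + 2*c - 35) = c + 7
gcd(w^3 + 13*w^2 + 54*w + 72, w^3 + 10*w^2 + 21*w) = w + 3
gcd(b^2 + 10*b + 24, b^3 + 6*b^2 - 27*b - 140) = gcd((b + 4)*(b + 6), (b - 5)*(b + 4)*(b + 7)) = b + 4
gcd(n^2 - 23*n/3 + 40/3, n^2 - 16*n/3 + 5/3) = n - 5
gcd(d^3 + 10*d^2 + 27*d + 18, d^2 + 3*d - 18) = d + 6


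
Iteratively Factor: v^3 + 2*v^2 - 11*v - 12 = (v + 4)*(v^2 - 2*v - 3) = (v + 1)*(v + 4)*(v - 3)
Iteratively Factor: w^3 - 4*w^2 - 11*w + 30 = (w - 2)*(w^2 - 2*w - 15) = (w - 5)*(w - 2)*(w + 3)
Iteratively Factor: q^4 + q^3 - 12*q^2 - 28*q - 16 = (q + 2)*(q^3 - q^2 - 10*q - 8) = (q + 2)^2*(q^2 - 3*q - 4) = (q + 1)*(q + 2)^2*(q - 4)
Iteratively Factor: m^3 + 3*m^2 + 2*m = (m)*(m^2 + 3*m + 2) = m*(m + 2)*(m + 1)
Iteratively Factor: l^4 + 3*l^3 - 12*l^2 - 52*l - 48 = (l + 2)*(l^3 + l^2 - 14*l - 24) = (l + 2)^2*(l^2 - l - 12) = (l + 2)^2*(l + 3)*(l - 4)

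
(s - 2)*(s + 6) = s^2 + 4*s - 12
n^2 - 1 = (n - 1)*(n + 1)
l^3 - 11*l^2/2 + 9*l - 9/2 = (l - 3)*(l - 3/2)*(l - 1)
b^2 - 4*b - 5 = (b - 5)*(b + 1)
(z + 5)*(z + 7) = z^2 + 12*z + 35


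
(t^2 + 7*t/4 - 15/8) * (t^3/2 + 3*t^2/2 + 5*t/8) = t^5/2 + 19*t^4/8 + 37*t^3/16 - 55*t^2/32 - 75*t/64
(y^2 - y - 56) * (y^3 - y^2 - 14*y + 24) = y^5 - 2*y^4 - 69*y^3 + 94*y^2 + 760*y - 1344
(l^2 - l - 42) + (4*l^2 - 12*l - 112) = 5*l^2 - 13*l - 154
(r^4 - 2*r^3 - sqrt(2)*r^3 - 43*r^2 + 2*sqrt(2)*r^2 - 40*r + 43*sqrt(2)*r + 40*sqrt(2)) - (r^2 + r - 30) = r^4 - 2*r^3 - sqrt(2)*r^3 - 44*r^2 + 2*sqrt(2)*r^2 - 41*r + 43*sqrt(2)*r + 30 + 40*sqrt(2)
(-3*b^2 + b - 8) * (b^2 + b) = -3*b^4 - 2*b^3 - 7*b^2 - 8*b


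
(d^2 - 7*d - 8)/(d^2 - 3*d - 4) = (d - 8)/(d - 4)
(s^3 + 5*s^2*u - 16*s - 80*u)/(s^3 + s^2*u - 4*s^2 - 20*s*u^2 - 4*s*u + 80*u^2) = (s + 4)/(s - 4*u)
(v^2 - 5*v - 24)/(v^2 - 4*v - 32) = (v + 3)/(v + 4)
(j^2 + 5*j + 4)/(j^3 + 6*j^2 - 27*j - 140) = (j + 1)/(j^2 + 2*j - 35)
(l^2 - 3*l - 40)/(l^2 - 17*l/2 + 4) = 2*(l + 5)/(2*l - 1)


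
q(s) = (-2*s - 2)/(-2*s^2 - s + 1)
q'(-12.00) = -0.00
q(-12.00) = -0.08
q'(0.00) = -4.00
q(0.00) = -2.00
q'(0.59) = -123.46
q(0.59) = 11.11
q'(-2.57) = -0.11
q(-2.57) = -0.33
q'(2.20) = -0.35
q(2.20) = 0.59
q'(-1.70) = -0.21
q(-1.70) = -0.45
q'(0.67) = -34.60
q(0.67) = 5.88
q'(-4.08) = -0.05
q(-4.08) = -0.22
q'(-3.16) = -0.07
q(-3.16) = -0.27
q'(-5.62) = -0.03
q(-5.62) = -0.16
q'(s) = (-2*s - 2)*(4*s + 1)/(-2*s^2 - s + 1)^2 - 2/(-2*s^2 - s + 1)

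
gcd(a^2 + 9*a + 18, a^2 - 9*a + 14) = 1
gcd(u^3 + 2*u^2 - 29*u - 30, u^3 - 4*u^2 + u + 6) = u + 1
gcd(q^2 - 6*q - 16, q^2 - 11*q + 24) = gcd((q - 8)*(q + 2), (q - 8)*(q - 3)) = q - 8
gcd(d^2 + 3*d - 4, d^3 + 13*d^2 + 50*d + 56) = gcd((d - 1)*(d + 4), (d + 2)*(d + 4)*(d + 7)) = d + 4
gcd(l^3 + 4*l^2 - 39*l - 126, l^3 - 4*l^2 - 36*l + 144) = l - 6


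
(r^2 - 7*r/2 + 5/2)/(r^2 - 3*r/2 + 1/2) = (2*r - 5)/(2*r - 1)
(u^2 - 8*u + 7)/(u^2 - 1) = (u - 7)/(u + 1)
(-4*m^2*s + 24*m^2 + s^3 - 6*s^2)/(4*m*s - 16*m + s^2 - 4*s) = (-4*m^2*s + 24*m^2 + s^3 - 6*s^2)/(4*m*s - 16*m + s^2 - 4*s)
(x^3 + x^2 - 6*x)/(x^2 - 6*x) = (x^2 + x - 6)/(x - 6)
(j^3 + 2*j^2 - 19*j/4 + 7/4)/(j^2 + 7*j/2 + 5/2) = (4*j^3 + 8*j^2 - 19*j + 7)/(2*(2*j^2 + 7*j + 5))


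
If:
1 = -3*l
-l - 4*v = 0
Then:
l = -1/3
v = 1/12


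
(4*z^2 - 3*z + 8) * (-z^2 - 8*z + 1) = -4*z^4 - 29*z^3 + 20*z^2 - 67*z + 8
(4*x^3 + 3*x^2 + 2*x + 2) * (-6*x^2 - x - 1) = -24*x^5 - 22*x^4 - 19*x^3 - 17*x^2 - 4*x - 2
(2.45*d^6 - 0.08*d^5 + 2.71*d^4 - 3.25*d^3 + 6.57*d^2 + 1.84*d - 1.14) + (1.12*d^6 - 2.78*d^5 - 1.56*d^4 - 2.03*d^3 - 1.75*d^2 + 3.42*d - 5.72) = 3.57*d^6 - 2.86*d^5 + 1.15*d^4 - 5.28*d^3 + 4.82*d^2 + 5.26*d - 6.86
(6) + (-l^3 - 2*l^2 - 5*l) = -l^3 - 2*l^2 - 5*l + 6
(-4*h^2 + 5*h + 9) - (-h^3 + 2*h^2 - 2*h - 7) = h^3 - 6*h^2 + 7*h + 16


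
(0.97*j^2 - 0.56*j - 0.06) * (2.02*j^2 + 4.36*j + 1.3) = 1.9594*j^4 + 3.098*j^3 - 1.3018*j^2 - 0.9896*j - 0.078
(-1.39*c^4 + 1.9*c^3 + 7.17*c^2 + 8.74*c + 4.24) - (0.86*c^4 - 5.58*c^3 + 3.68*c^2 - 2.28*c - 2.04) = -2.25*c^4 + 7.48*c^3 + 3.49*c^2 + 11.02*c + 6.28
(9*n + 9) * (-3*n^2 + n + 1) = -27*n^3 - 18*n^2 + 18*n + 9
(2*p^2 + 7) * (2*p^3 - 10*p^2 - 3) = 4*p^5 - 20*p^4 + 14*p^3 - 76*p^2 - 21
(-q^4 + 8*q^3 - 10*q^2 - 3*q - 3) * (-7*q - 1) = 7*q^5 - 55*q^4 + 62*q^3 + 31*q^2 + 24*q + 3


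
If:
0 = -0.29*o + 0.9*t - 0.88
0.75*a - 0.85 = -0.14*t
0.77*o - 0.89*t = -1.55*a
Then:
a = 1.04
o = -1.55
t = 0.48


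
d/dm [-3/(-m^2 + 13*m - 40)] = 3*(13 - 2*m)/(m^2 - 13*m + 40)^2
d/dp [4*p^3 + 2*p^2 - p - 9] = 12*p^2 + 4*p - 1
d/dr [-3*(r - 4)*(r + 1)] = 9 - 6*r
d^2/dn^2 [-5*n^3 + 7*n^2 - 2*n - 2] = 14 - 30*n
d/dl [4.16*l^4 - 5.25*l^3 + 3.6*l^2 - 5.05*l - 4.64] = 16.64*l^3 - 15.75*l^2 + 7.2*l - 5.05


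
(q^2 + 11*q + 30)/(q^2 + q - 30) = (q + 5)/(q - 5)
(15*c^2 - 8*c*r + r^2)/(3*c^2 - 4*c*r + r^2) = (-5*c + r)/(-c + r)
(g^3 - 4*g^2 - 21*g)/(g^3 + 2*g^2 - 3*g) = (g - 7)/(g - 1)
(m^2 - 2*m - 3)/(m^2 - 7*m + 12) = (m + 1)/(m - 4)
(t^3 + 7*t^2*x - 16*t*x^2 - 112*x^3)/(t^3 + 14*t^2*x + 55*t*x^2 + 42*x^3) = (t^2 - 16*x^2)/(t^2 + 7*t*x + 6*x^2)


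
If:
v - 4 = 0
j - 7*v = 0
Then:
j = 28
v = 4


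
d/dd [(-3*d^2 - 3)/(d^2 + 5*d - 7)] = 3*(-5*d^2 + 16*d + 5)/(d^4 + 10*d^3 + 11*d^2 - 70*d + 49)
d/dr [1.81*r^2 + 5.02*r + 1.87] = 3.62*r + 5.02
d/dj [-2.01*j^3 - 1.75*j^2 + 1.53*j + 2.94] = -6.03*j^2 - 3.5*j + 1.53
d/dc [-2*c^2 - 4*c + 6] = -4*c - 4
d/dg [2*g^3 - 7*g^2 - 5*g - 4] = 6*g^2 - 14*g - 5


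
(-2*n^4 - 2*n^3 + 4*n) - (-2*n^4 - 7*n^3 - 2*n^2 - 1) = 5*n^3 + 2*n^2 + 4*n + 1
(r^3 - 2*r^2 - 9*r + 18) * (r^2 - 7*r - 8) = r^5 - 9*r^4 - 3*r^3 + 97*r^2 - 54*r - 144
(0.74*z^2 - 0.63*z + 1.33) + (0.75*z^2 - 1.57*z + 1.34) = 1.49*z^2 - 2.2*z + 2.67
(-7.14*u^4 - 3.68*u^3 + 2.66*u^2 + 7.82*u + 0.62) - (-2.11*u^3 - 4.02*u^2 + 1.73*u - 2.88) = -7.14*u^4 - 1.57*u^3 + 6.68*u^2 + 6.09*u + 3.5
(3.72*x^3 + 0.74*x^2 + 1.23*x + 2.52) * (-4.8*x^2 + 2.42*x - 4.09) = -17.856*x^5 + 5.4504*x^4 - 19.328*x^3 - 12.146*x^2 + 1.0677*x - 10.3068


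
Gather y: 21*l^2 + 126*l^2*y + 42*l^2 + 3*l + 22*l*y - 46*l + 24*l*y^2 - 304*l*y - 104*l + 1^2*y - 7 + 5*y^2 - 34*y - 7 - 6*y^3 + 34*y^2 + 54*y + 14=63*l^2 - 147*l - 6*y^3 + y^2*(24*l + 39) + y*(126*l^2 - 282*l + 21)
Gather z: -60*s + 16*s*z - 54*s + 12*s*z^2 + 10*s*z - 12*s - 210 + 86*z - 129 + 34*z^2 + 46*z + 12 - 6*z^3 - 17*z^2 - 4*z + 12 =-126*s - 6*z^3 + z^2*(12*s + 17) + z*(26*s + 128) - 315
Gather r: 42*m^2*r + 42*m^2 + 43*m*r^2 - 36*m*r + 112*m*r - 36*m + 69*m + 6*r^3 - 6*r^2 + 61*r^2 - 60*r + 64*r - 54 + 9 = 42*m^2 + 33*m + 6*r^3 + r^2*(43*m + 55) + r*(42*m^2 + 76*m + 4) - 45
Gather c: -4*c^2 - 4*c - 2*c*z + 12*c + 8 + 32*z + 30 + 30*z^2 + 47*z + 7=-4*c^2 + c*(8 - 2*z) + 30*z^2 + 79*z + 45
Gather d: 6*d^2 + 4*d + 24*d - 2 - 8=6*d^2 + 28*d - 10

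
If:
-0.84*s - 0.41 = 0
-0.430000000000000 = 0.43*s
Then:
No Solution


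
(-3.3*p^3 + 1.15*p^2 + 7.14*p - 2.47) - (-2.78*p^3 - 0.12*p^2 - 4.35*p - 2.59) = -0.52*p^3 + 1.27*p^2 + 11.49*p + 0.12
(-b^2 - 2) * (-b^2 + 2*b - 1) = b^4 - 2*b^3 + 3*b^2 - 4*b + 2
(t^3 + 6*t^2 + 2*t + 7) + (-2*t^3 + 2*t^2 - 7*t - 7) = -t^3 + 8*t^2 - 5*t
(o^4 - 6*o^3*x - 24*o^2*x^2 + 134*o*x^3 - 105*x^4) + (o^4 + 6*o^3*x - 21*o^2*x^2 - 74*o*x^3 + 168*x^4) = 2*o^4 - 45*o^2*x^2 + 60*o*x^3 + 63*x^4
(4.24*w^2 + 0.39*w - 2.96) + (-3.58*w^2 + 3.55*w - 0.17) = 0.66*w^2 + 3.94*w - 3.13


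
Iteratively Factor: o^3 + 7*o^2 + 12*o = (o + 4)*(o^2 + 3*o) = o*(o + 4)*(o + 3)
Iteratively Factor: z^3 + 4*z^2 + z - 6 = (z + 2)*(z^2 + 2*z - 3) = (z - 1)*(z + 2)*(z + 3)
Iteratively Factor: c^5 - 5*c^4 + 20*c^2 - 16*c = (c + 2)*(c^4 - 7*c^3 + 14*c^2 - 8*c) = c*(c + 2)*(c^3 - 7*c^2 + 14*c - 8) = c*(c - 4)*(c + 2)*(c^2 - 3*c + 2) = c*(c - 4)*(c - 2)*(c + 2)*(c - 1)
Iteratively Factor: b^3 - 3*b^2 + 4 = (b + 1)*(b^2 - 4*b + 4) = (b - 2)*(b + 1)*(b - 2)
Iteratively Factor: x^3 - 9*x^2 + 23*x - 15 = (x - 5)*(x^2 - 4*x + 3) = (x - 5)*(x - 1)*(x - 3)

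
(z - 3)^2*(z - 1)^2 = z^4 - 8*z^3 + 22*z^2 - 24*z + 9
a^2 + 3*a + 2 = (a + 1)*(a + 2)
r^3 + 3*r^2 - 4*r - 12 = (r - 2)*(r + 2)*(r + 3)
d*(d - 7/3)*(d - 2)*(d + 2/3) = d^4 - 11*d^3/3 + 16*d^2/9 + 28*d/9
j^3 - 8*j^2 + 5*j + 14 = (j - 7)*(j - 2)*(j + 1)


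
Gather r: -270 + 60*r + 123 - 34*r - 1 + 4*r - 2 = 30*r - 150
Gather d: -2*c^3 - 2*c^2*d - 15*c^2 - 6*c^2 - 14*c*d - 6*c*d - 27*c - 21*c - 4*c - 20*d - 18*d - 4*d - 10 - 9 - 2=-2*c^3 - 21*c^2 - 52*c + d*(-2*c^2 - 20*c - 42) - 21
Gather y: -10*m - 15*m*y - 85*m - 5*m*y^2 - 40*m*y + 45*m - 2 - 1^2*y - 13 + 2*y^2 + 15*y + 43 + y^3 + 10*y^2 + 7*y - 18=-50*m + y^3 + y^2*(12 - 5*m) + y*(21 - 55*m) + 10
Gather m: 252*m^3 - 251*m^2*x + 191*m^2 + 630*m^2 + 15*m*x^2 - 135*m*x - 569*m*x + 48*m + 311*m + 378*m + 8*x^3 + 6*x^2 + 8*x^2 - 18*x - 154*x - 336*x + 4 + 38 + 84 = 252*m^3 + m^2*(821 - 251*x) + m*(15*x^2 - 704*x + 737) + 8*x^3 + 14*x^2 - 508*x + 126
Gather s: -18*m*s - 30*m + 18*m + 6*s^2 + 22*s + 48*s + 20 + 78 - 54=-12*m + 6*s^2 + s*(70 - 18*m) + 44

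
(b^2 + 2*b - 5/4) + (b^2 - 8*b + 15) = 2*b^2 - 6*b + 55/4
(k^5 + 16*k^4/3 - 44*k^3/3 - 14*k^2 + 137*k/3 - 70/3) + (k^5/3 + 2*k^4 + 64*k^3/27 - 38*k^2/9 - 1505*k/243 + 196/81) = 4*k^5/3 + 22*k^4/3 - 332*k^3/27 - 164*k^2/9 + 9592*k/243 - 1694/81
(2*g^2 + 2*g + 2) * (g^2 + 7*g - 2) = 2*g^4 + 16*g^3 + 12*g^2 + 10*g - 4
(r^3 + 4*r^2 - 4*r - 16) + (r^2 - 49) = r^3 + 5*r^2 - 4*r - 65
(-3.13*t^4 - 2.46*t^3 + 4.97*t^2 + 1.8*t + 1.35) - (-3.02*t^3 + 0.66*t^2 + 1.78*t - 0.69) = -3.13*t^4 + 0.56*t^3 + 4.31*t^2 + 0.02*t + 2.04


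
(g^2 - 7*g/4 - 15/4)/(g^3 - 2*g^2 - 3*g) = (g + 5/4)/(g*(g + 1))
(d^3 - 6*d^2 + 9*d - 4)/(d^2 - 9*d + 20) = (d^2 - 2*d + 1)/(d - 5)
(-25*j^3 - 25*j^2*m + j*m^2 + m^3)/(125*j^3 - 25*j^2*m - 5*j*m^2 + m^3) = (-j - m)/(5*j - m)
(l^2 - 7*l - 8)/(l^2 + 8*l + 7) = (l - 8)/(l + 7)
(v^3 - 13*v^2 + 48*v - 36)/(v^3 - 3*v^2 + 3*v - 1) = (v^2 - 12*v + 36)/(v^2 - 2*v + 1)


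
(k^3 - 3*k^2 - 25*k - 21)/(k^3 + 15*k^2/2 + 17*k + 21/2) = 2*(k - 7)/(2*k + 7)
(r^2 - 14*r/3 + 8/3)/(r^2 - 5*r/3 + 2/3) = (r - 4)/(r - 1)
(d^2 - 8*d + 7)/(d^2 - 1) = (d - 7)/(d + 1)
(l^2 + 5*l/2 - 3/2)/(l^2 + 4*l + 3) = (l - 1/2)/(l + 1)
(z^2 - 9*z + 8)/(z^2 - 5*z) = (z^2 - 9*z + 8)/(z*(z - 5))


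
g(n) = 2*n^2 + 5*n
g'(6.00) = 29.00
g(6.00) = 102.00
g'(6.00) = 29.00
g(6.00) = 102.00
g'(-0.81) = 1.76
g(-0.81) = -2.74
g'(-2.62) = -5.48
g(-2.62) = 0.63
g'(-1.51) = -1.04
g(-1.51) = -2.99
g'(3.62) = 19.48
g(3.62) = 44.31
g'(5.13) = 25.52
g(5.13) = 78.28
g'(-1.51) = -1.04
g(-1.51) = -2.99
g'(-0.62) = 2.52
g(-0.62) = -2.33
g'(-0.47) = 3.12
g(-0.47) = -1.91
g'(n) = 4*n + 5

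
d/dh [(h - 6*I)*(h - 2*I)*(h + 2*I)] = 3*h^2 - 12*I*h + 4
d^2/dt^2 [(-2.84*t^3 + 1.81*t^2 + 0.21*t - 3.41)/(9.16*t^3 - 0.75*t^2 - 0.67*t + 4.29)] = (264.716672*t^6 + 1.14316800000006*t^5 - 2036.202048*t^4 - 640.773904*t^3 + 98.951556*t^2 + 484.17138*t + 42.8252)/(768.575296*t^9 - 188.7876*t^8 - 153.192756*t^7 + 1107.060597*t^6 - 165.628653*t^5 - 151.742178*t^4 + 518.378255*t^3 - 35.631882*t^2 - 36.992241*t + 78.953589)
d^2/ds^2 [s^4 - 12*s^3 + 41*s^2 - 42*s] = 12*s^2 - 72*s + 82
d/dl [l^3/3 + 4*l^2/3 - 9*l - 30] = l^2 + 8*l/3 - 9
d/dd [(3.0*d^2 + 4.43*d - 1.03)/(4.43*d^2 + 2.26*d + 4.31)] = (-12.8449*d^2 + 34.9858*d + 21.4211)/(19.6249*d^4 + 20.0236*d^3 + 43.2942*d^2 + 19.4812*d + 18.5761)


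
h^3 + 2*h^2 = h^2*(h + 2)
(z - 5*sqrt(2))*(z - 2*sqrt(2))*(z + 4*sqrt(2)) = z^3 - 3*sqrt(2)*z^2 - 36*z + 80*sqrt(2)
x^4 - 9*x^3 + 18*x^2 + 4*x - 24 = (x - 6)*(x - 2)^2*(x + 1)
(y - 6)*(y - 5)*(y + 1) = y^3 - 10*y^2 + 19*y + 30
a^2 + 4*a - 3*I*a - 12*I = (a + 4)*(a - 3*I)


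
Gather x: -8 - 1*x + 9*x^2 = 9*x^2 - x - 8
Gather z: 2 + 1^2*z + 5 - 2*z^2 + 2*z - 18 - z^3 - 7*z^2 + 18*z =-z^3 - 9*z^2 + 21*z - 11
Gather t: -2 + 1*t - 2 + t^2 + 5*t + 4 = t^2 + 6*t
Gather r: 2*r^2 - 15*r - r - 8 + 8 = 2*r^2 - 16*r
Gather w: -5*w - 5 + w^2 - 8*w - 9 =w^2 - 13*w - 14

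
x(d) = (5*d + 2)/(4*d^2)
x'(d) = 5/(4*d^2) - (5*d + 2)/(2*d^3) = (-5*d - 4)/(4*d^3)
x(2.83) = 0.50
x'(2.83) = -0.20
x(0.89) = 2.04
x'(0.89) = -3.00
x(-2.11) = -0.48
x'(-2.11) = -0.17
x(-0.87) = -0.78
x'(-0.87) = -0.13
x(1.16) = 1.45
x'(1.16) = -1.57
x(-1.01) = -0.75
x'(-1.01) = -0.25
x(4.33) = 0.32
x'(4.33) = -0.08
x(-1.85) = -0.53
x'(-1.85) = -0.21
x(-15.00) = -0.08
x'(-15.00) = -0.00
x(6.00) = 0.22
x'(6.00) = -0.04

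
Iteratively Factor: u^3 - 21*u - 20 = (u - 5)*(u^2 + 5*u + 4) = (u - 5)*(u + 1)*(u + 4)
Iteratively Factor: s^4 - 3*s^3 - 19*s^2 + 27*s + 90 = (s - 3)*(s^3 - 19*s - 30) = (s - 3)*(s + 2)*(s^2 - 2*s - 15) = (s - 5)*(s - 3)*(s + 2)*(s + 3)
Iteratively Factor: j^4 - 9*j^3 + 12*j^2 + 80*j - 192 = (j + 3)*(j^3 - 12*j^2 + 48*j - 64) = (j - 4)*(j + 3)*(j^2 - 8*j + 16) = (j - 4)^2*(j + 3)*(j - 4)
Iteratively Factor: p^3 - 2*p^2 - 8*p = (p + 2)*(p^2 - 4*p) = p*(p + 2)*(p - 4)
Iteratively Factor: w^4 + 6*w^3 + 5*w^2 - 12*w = (w)*(w^3 + 6*w^2 + 5*w - 12) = w*(w + 3)*(w^2 + 3*w - 4) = w*(w + 3)*(w + 4)*(w - 1)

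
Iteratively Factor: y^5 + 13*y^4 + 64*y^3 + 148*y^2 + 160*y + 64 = (y + 4)*(y^4 + 9*y^3 + 28*y^2 + 36*y + 16) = (y + 2)*(y + 4)*(y^3 + 7*y^2 + 14*y + 8) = (y + 1)*(y + 2)*(y + 4)*(y^2 + 6*y + 8) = (y + 1)*(y + 2)^2*(y + 4)*(y + 4)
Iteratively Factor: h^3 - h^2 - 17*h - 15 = (h - 5)*(h^2 + 4*h + 3) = (h - 5)*(h + 3)*(h + 1)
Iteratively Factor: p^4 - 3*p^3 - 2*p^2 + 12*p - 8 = (p - 2)*(p^3 - p^2 - 4*p + 4) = (p - 2)*(p - 1)*(p^2 - 4) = (p - 2)^2*(p - 1)*(p + 2)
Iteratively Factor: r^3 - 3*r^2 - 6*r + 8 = (r + 2)*(r^2 - 5*r + 4) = (r - 1)*(r + 2)*(r - 4)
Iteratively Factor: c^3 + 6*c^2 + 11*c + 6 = (c + 2)*(c^2 + 4*c + 3) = (c + 2)*(c + 3)*(c + 1)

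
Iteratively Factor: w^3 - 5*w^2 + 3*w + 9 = (w + 1)*(w^2 - 6*w + 9) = (w - 3)*(w + 1)*(w - 3)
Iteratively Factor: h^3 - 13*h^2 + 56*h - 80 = (h - 4)*(h^2 - 9*h + 20) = (h - 5)*(h - 4)*(h - 4)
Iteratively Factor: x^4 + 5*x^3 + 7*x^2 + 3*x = (x)*(x^3 + 5*x^2 + 7*x + 3) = x*(x + 1)*(x^2 + 4*x + 3) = x*(x + 1)^2*(x + 3)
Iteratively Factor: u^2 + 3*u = (u + 3)*(u)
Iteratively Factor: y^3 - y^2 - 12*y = (y)*(y^2 - y - 12) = y*(y + 3)*(y - 4)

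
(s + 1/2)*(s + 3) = s^2 + 7*s/2 + 3/2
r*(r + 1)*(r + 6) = r^3 + 7*r^2 + 6*r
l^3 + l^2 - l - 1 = (l - 1)*(l + 1)^2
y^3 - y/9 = y*(y - 1/3)*(y + 1/3)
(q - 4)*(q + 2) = q^2 - 2*q - 8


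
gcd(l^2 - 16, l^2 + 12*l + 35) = 1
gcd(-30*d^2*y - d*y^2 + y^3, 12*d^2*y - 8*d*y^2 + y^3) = -6*d*y + y^2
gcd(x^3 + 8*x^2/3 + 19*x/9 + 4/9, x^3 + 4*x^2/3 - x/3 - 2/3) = x + 1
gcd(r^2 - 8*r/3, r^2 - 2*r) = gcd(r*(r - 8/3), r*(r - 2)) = r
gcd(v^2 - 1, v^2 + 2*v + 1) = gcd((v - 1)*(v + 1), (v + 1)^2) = v + 1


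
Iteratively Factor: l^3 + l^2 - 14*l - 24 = (l + 3)*(l^2 - 2*l - 8) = (l - 4)*(l + 3)*(l + 2)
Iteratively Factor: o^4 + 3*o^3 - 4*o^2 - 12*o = (o)*(o^3 + 3*o^2 - 4*o - 12) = o*(o - 2)*(o^2 + 5*o + 6) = o*(o - 2)*(o + 2)*(o + 3)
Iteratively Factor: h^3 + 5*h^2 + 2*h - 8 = (h - 1)*(h^2 + 6*h + 8) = (h - 1)*(h + 4)*(h + 2)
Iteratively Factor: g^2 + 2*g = (g + 2)*(g)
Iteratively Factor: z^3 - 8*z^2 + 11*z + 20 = (z + 1)*(z^2 - 9*z + 20) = (z - 5)*(z + 1)*(z - 4)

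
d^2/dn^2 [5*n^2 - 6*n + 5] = 10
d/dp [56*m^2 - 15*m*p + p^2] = -15*m + 2*p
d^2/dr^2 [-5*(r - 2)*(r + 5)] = -10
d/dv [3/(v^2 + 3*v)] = 3*(-2*v - 3)/(v^2*(v + 3)^2)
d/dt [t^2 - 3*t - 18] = 2*t - 3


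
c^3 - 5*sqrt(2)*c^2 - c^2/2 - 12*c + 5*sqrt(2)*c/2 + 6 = (c - 1/2)*(c - 6*sqrt(2))*(c + sqrt(2))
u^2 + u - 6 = (u - 2)*(u + 3)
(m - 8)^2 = m^2 - 16*m + 64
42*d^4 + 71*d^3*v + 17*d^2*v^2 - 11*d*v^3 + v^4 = (-7*d + v)*(-6*d + v)*(d + v)^2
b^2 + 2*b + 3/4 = (b + 1/2)*(b + 3/2)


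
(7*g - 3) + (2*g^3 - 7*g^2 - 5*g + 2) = 2*g^3 - 7*g^2 + 2*g - 1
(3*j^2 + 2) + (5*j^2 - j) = 8*j^2 - j + 2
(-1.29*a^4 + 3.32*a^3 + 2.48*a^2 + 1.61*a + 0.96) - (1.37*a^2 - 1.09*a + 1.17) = -1.29*a^4 + 3.32*a^3 + 1.11*a^2 + 2.7*a - 0.21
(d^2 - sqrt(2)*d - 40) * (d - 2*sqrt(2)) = d^3 - 3*sqrt(2)*d^2 - 36*d + 80*sqrt(2)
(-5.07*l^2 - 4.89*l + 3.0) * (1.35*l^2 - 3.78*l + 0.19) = -6.8445*l^4 + 12.5631*l^3 + 21.5709*l^2 - 12.2691*l + 0.57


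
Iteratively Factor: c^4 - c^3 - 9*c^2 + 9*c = (c + 3)*(c^3 - 4*c^2 + 3*c) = (c - 1)*(c + 3)*(c^2 - 3*c) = (c - 3)*(c - 1)*(c + 3)*(c)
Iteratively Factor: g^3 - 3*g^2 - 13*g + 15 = (g - 5)*(g^2 + 2*g - 3) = (g - 5)*(g + 3)*(g - 1)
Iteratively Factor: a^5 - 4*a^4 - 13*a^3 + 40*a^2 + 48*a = (a - 4)*(a^4 - 13*a^2 - 12*a) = (a - 4)*(a + 1)*(a^3 - a^2 - 12*a) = (a - 4)*(a + 1)*(a + 3)*(a^2 - 4*a) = (a - 4)^2*(a + 1)*(a + 3)*(a)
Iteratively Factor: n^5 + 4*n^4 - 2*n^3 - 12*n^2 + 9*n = (n - 1)*(n^4 + 5*n^3 + 3*n^2 - 9*n) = (n - 1)*(n + 3)*(n^3 + 2*n^2 - 3*n) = n*(n - 1)*(n + 3)*(n^2 + 2*n - 3) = n*(n - 1)^2*(n + 3)*(n + 3)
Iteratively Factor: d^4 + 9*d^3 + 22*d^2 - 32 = (d + 4)*(d^3 + 5*d^2 + 2*d - 8) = (d - 1)*(d + 4)*(d^2 + 6*d + 8) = (d - 1)*(d + 2)*(d + 4)*(d + 4)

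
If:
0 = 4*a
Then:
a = 0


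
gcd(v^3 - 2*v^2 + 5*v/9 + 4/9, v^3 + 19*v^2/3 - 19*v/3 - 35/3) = 1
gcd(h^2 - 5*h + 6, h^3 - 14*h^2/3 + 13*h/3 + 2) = h^2 - 5*h + 6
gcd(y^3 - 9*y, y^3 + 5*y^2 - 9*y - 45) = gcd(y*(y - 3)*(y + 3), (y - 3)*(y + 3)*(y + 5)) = y^2 - 9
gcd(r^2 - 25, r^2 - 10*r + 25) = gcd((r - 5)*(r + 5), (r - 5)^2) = r - 5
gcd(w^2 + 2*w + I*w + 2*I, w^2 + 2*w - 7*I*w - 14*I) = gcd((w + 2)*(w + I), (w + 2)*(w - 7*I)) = w + 2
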